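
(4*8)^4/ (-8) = -131072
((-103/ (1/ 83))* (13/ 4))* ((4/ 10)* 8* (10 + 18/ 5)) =-30229264/ 25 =-1209170.56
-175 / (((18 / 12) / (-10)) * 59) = 3500 / 177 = 19.77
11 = 11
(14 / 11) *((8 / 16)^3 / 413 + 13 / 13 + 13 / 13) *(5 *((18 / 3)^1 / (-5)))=-19827 / 1298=-15.28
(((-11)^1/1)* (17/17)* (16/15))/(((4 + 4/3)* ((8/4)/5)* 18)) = -11/36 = -0.31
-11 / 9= -1.22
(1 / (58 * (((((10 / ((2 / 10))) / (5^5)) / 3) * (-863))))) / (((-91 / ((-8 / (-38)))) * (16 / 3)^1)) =0.00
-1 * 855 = -855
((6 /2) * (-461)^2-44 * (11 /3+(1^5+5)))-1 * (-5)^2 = 1911338 /3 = 637112.67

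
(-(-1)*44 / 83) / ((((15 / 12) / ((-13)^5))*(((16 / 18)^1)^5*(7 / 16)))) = -241169283927 / 371840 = -648583.49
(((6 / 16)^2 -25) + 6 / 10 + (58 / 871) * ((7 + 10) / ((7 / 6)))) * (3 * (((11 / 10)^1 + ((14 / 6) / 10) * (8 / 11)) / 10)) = -19038476329 / 2146144000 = -8.87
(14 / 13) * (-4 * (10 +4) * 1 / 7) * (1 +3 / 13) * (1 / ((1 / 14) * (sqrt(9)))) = -25088 / 507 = -49.48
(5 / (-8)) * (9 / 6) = -15 / 16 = -0.94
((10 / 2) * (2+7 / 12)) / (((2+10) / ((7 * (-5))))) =-5425 / 144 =-37.67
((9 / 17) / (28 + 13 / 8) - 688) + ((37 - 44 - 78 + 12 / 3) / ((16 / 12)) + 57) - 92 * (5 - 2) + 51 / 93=-161067043 / 166532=-967.18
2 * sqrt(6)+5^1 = 2 * sqrt(6)+5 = 9.90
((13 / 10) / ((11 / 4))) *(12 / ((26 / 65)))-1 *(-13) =299 / 11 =27.18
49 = 49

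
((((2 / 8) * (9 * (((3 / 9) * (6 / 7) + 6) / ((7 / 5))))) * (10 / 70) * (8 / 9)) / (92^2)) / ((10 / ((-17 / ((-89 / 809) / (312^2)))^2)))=4928854022579874816 / 1437241687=3429384262.34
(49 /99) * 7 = 343 /99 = 3.46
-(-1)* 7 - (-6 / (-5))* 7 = -7 / 5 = -1.40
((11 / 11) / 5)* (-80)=-16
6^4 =1296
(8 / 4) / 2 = 1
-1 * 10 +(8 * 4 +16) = 38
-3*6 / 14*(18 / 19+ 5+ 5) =-1872 / 133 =-14.08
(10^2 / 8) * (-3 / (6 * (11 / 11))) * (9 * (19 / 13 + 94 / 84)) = -105675 / 728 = -145.16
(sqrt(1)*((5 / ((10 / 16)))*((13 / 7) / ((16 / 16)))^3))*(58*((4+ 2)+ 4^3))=10194080 / 49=208042.45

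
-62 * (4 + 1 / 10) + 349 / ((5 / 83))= 27696 / 5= 5539.20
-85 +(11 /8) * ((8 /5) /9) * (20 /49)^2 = -84.96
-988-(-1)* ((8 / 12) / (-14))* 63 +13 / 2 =-1969 / 2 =-984.50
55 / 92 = 0.60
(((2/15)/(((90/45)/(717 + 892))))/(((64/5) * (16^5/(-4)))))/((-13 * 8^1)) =1609/5234491392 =0.00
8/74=4/37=0.11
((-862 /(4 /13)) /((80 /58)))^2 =26402025169 /6400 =4125316.43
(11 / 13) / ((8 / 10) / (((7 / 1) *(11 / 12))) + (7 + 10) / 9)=38115 / 90701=0.42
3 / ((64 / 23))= 69 / 64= 1.08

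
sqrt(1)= 1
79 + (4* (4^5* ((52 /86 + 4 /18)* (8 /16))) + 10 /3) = 687223 /387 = 1775.77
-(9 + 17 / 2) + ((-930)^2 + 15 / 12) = 3459535 / 4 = 864883.75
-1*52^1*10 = -520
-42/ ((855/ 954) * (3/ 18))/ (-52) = 6678/ 1235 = 5.41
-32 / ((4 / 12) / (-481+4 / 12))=46144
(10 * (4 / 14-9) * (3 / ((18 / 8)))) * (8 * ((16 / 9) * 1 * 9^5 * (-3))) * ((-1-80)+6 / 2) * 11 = -1758154844160 / 7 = -251164977737.14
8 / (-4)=-2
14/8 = 7/4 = 1.75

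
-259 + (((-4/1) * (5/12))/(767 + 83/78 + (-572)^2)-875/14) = -16448108083/51160522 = -321.50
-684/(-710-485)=684/1195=0.57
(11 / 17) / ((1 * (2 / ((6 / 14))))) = 0.14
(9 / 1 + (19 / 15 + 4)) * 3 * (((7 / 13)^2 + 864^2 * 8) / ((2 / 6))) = 647946615522 / 845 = 766800728.43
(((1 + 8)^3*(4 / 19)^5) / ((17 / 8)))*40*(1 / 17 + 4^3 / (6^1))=43555553280 / 715592611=60.87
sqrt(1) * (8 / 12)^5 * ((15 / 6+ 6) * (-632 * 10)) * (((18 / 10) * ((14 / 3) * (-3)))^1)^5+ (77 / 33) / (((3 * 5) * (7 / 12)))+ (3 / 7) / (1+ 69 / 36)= 6605105590482032 / 91875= 71892305746.74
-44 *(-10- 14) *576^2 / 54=6488064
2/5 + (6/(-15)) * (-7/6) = 13/15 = 0.87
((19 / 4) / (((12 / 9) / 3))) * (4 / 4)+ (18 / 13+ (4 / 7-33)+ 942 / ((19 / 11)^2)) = 155258113 / 525616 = 295.38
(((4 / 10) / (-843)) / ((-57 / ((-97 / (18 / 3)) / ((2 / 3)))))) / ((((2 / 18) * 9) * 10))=-97 / 4805100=-0.00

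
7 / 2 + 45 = 97 / 2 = 48.50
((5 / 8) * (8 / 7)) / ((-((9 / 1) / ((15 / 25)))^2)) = -1 / 315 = -0.00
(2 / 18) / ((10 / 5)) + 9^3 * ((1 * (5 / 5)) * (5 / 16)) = 32813 / 144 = 227.87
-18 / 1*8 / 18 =-8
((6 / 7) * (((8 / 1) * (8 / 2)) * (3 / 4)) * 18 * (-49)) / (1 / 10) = -181440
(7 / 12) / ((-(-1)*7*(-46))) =-1 / 552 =-0.00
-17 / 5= -3.40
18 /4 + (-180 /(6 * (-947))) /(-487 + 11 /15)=31082931 /6907418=4.50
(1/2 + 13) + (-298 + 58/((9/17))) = -174.94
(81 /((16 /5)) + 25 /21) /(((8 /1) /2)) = 8905 /1344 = 6.63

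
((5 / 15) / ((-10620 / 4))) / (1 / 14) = -14 / 7965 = -0.00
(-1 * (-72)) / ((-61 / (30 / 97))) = -2160 / 5917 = -0.37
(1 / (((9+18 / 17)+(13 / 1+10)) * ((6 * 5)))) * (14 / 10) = 119 / 84300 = 0.00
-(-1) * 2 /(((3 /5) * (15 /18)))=4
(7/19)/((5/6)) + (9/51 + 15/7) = 31218/11305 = 2.76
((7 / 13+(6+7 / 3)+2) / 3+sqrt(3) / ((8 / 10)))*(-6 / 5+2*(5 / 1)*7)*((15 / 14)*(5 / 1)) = 3225*sqrt(3) / 7+364640 / 273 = 2133.66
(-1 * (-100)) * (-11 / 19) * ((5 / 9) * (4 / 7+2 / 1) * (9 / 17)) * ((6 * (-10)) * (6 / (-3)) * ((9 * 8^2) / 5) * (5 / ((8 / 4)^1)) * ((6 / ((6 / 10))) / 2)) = -7566209.64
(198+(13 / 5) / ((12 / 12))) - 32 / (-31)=31253 / 155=201.63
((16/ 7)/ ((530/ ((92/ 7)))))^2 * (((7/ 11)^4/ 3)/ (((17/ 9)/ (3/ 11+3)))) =0.00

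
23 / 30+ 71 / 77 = 3901 / 2310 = 1.69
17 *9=153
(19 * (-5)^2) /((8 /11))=653.12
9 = 9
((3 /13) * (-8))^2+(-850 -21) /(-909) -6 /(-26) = 706234 /153621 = 4.60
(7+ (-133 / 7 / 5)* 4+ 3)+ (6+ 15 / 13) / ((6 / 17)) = 1959 / 130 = 15.07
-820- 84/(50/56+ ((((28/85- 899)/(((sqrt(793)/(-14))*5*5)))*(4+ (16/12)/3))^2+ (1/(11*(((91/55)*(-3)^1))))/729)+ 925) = -52034465185434620620/63455766349498891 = -820.01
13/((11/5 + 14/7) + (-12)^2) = 5/57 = 0.09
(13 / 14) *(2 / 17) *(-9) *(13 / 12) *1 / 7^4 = -507 / 1142876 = -0.00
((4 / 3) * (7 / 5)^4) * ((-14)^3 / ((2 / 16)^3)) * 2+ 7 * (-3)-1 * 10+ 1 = -26985913274 / 1875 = -14392487.08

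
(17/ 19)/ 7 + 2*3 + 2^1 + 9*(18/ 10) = 16178/ 665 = 24.33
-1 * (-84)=84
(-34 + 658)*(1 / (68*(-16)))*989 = -38571 / 68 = -567.22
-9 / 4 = -2.25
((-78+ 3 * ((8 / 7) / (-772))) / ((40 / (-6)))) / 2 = 39519 / 6755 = 5.85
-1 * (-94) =94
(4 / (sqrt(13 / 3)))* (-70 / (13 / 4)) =-41.39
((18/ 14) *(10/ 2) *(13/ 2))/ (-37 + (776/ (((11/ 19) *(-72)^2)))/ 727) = -1515751380/ 1342139603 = -1.13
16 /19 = 0.84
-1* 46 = -46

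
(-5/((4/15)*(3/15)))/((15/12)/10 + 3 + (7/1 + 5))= -750/121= -6.20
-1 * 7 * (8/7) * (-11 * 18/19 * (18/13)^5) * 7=20951529984/7054567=2969.92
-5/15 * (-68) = 68/3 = 22.67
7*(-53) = -371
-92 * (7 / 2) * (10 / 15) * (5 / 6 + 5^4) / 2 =-604555 / 9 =-67172.78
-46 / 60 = -23 / 30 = -0.77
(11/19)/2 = 11/38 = 0.29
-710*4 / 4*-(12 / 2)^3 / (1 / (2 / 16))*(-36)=-690120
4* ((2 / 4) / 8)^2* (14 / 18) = 7 / 576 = 0.01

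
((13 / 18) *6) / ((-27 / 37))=-481 / 81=-5.94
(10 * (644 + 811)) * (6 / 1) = 87300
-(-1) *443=443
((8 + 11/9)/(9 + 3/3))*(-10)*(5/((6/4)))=-830/27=-30.74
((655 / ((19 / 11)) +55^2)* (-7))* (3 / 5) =-271656 / 19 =-14297.68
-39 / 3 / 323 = -13 / 323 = -0.04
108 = 108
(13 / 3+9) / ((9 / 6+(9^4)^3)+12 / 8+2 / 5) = 100 / 2118221523633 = 0.00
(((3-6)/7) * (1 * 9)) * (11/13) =-297/91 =-3.26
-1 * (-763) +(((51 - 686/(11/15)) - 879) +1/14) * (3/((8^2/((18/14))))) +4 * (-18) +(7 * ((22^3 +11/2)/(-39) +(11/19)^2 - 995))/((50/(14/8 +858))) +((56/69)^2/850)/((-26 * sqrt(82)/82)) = -14945418382267/98313600 - 784 * sqrt(82)/26304525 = -152017.81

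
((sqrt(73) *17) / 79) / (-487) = -17 *sqrt(73) / 38473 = -0.00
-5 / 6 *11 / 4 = -55 / 24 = -2.29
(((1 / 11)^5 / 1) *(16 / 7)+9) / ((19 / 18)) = 182632122 / 21419783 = 8.53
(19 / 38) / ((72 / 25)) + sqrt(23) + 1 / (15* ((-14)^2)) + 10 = sqrt(23) + 358937 / 35280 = 14.97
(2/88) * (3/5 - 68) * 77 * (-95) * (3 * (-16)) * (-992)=533549184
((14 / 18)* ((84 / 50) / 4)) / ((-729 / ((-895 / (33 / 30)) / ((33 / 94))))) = 824474 / 793881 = 1.04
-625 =-625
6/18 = 1/3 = 0.33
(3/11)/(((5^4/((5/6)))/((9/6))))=3/5500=0.00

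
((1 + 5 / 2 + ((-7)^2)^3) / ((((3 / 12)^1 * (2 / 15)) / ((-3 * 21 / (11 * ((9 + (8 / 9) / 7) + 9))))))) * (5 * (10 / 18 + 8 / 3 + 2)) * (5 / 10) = -365787505125 / 25124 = -14559286.15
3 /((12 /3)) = 3 /4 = 0.75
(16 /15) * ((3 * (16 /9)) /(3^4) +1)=4144 /3645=1.14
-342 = -342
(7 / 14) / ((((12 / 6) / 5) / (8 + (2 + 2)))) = 15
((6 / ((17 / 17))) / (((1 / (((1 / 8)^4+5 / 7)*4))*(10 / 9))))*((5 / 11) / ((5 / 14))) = 553149 / 28160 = 19.64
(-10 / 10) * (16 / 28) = -4 / 7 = -0.57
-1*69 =-69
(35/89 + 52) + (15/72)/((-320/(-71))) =7168687/136704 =52.44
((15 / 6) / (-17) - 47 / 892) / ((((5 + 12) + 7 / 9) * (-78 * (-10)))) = -699 / 48524800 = -0.00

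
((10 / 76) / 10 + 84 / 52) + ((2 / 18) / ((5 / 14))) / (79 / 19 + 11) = 2639431 / 1600560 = 1.65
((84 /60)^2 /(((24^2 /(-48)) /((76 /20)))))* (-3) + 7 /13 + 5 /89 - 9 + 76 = 40180667 /578500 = 69.46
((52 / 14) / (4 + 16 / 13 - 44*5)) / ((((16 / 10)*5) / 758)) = -64051 / 39088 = -1.64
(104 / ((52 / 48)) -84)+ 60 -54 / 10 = 333 / 5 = 66.60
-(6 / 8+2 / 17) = -59 / 68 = -0.87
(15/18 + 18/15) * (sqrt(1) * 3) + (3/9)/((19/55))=4027/570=7.06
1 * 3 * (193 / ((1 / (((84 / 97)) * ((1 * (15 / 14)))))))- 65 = 472.22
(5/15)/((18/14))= 7/27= 0.26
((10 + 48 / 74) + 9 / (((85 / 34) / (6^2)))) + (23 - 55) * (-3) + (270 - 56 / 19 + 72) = 2022184 / 3515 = 575.30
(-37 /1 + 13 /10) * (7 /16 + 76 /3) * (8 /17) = -8659 /20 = -432.95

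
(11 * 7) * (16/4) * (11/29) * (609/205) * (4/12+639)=45487288/205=221889.21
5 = 5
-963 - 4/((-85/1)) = -81851/85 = -962.95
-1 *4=-4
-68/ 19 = -3.58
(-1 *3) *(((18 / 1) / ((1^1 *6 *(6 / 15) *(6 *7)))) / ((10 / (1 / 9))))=-0.01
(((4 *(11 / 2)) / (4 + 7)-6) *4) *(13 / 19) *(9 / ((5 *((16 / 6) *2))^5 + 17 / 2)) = -909792 / 124518478489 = -0.00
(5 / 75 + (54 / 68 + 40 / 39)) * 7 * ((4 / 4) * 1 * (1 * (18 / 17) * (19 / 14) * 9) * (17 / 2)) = 6416091 / 4420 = 1451.60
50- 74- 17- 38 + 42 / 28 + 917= 1679 / 2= 839.50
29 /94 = 0.31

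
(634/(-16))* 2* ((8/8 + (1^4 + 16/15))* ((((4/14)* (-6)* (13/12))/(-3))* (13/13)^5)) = -94783/630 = -150.45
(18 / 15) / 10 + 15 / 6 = 131 / 50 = 2.62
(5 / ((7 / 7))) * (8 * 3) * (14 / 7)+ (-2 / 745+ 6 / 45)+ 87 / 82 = 44203189 / 183270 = 241.19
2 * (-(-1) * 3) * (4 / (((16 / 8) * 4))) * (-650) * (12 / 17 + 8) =-288600 / 17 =-16976.47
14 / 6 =7 / 3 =2.33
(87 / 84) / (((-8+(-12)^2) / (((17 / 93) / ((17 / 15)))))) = 145 / 118048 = 0.00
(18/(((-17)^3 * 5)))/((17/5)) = -0.00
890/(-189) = -890/189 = -4.71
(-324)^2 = 104976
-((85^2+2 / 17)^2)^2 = -227601635264504981041 / 83521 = -2725082736850672.06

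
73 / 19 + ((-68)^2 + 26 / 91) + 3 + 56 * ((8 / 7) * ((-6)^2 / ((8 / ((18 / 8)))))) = 5279.13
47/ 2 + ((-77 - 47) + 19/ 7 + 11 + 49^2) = 32399/ 14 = 2314.21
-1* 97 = -97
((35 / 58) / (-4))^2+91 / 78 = 192059 / 161472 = 1.19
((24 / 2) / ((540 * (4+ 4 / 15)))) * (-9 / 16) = -3 / 1024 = -0.00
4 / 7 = 0.57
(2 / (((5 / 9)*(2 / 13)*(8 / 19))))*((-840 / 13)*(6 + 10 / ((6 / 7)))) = -63441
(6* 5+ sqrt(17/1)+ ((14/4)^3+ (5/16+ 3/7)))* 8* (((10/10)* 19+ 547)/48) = 7333.40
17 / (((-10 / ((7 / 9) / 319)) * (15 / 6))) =-119 / 71775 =-0.00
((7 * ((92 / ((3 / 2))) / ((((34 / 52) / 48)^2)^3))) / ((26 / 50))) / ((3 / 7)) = 7278729199707016396800 / 24137569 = 301551875406633.39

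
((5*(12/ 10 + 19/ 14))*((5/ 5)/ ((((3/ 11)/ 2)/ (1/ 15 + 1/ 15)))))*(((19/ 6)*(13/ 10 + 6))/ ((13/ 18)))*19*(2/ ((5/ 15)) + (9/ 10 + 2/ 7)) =26100195671/ 477750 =54631.49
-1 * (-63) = 63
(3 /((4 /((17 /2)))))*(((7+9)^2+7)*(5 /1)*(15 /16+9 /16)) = 201195 /16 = 12574.69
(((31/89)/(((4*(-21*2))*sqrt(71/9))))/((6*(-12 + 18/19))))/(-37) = -589*sqrt(71)/16497139680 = -0.00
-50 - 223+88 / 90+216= -2521 / 45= -56.02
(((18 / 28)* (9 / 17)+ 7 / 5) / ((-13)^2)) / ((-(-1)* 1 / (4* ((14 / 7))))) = 8284 / 100555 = 0.08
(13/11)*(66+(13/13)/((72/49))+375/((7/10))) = 3946891/5544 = 711.92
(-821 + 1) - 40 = -860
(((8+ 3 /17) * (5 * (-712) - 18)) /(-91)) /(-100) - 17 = -1563621 /77350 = -20.21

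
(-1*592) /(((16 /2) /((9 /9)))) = -74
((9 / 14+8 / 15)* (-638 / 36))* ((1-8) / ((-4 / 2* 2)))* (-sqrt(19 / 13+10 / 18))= 6061* sqrt(767) / 3240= 51.81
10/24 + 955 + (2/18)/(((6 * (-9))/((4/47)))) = 955.42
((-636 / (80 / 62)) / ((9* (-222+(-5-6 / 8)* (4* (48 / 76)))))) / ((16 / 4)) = 31217 / 539280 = 0.06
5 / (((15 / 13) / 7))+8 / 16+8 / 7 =1343 / 42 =31.98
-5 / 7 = -0.71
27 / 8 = 3.38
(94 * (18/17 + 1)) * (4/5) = 2632/17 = 154.82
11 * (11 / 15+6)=74.07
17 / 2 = 8.50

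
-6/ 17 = -0.35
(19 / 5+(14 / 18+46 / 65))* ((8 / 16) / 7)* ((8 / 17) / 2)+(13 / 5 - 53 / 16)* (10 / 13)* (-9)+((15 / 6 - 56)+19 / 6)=-25235053 / 556920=-45.31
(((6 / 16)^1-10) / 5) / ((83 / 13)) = -1001 / 3320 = -0.30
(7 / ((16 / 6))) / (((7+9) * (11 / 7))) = 147 / 1408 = 0.10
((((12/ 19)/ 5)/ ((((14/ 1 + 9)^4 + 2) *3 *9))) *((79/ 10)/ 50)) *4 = 316/ 29908220625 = 0.00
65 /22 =2.95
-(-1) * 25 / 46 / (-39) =-25 / 1794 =-0.01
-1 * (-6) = 6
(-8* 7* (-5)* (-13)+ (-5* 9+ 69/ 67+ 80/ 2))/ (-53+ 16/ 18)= 313902/ 4489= 69.93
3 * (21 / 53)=63 / 53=1.19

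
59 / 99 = 0.60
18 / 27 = 2 / 3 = 0.67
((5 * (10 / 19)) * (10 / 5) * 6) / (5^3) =24 / 95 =0.25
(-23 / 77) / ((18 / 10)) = -115 / 693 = -0.17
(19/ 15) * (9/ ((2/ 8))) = 228/ 5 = 45.60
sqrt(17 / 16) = sqrt(17) / 4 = 1.03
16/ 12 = 4/ 3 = 1.33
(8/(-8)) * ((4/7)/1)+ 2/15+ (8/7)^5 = 381074/252105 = 1.51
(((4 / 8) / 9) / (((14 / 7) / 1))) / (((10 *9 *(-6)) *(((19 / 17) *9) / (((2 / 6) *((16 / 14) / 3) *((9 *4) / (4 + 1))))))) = -34 / 7271775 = -0.00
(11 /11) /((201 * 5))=1 /1005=0.00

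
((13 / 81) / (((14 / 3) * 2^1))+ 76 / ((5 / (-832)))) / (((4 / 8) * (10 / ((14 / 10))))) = -47803327 / 13500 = -3540.99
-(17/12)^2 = -289/144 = -2.01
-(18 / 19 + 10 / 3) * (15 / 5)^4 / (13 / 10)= -65880 / 247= -266.72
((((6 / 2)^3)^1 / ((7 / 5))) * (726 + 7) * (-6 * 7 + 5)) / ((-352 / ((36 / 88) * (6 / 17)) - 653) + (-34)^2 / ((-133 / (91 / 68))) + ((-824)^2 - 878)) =-1878264855 / 2423908634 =-0.77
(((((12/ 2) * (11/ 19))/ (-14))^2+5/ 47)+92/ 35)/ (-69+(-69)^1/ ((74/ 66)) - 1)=-430120856/ 20231705305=-0.02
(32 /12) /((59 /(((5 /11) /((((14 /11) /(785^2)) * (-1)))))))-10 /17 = -209528890 /21063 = -9947.72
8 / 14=4 / 7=0.57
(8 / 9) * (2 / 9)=16 / 81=0.20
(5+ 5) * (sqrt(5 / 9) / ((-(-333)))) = 10 * sqrt(5) / 999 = 0.02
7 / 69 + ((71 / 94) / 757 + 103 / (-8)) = -250847933 / 19639608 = -12.77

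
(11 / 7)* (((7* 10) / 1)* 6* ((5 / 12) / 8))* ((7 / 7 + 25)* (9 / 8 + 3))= 117975 / 32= 3686.72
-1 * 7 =-7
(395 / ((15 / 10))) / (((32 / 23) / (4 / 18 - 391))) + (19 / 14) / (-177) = -13196154653 / 178416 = -73962.84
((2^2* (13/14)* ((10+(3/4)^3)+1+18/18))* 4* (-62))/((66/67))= -7155265/616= -11615.69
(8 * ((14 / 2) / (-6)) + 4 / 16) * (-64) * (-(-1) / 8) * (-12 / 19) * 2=-1744 / 19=-91.79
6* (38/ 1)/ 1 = 228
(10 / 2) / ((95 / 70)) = 70 / 19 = 3.68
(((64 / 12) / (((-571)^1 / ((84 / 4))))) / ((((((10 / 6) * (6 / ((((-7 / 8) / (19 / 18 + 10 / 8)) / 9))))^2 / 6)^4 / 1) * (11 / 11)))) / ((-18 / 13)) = 4721372019 / 257211772910278482200000000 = 0.00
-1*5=-5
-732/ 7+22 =-578/ 7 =-82.57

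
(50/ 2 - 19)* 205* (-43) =-52890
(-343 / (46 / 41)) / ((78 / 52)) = -14063 / 69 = -203.81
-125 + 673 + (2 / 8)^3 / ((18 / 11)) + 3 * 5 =648587 / 1152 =563.01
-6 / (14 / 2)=-6 / 7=-0.86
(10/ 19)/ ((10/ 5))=5/ 19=0.26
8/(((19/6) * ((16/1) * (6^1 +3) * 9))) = 1/513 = 0.00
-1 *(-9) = 9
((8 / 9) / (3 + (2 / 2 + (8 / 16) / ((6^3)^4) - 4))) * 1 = 3869835264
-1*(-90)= 90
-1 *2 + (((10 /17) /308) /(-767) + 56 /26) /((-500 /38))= -83552053 /38615500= -2.16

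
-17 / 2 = -8.50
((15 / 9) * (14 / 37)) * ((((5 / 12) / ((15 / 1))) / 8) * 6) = 35 / 2664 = 0.01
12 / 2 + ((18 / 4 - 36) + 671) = 1291 / 2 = 645.50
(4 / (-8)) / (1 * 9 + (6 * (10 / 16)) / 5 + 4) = -2 / 55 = -0.04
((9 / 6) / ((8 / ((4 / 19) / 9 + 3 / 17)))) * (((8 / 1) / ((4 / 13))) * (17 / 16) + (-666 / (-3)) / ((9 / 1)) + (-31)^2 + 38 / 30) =70735007 / 1860480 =38.02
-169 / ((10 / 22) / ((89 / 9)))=-165451 / 45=-3676.69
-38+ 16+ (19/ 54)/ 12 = -14237/ 648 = -21.97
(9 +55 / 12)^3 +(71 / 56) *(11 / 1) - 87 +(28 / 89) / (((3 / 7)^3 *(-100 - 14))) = 149304218533 / 61363008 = 2433.13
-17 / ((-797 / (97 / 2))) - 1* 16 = -23855 / 1594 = -14.97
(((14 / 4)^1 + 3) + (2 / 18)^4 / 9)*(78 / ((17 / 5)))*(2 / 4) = 49896535 / 669222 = 74.56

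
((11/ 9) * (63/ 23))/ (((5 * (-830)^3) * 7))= -11/ 65755505000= -0.00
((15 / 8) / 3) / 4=5 / 32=0.16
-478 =-478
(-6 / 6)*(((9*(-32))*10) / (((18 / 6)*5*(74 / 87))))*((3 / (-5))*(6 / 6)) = -135.44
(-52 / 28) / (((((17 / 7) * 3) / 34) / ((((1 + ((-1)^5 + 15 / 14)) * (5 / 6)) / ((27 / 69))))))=-7475 / 378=-19.78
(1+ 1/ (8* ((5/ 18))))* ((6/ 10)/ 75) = 29/ 2500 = 0.01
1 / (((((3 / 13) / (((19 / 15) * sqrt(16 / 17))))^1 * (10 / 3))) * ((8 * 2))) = 247 * sqrt(17) / 10200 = 0.10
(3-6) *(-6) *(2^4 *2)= 576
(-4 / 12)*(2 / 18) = -1 / 27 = -0.04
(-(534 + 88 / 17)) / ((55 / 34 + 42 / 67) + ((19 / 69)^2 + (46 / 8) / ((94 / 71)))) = -1099361900592 / 13586484095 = -80.92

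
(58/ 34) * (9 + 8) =29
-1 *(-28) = 28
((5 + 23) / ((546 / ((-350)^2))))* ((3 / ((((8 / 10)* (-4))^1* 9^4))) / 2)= -153125 / 341172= -0.45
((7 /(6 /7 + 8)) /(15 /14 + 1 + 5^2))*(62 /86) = 343 /16297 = 0.02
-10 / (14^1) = -5 / 7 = -0.71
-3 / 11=-0.27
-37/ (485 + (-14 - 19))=-37/ 452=-0.08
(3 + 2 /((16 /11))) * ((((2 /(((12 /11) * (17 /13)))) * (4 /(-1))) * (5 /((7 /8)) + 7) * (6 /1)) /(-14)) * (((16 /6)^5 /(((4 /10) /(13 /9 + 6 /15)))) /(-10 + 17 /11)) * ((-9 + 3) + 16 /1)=-2379725004800 /24203529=-98321.41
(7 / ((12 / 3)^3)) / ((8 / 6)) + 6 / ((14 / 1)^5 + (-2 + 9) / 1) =3765329 / 45894912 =0.08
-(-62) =62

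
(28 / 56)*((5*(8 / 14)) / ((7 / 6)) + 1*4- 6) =11 / 49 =0.22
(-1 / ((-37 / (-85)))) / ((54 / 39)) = -1.66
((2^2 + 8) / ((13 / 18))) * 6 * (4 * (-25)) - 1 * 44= -10013.23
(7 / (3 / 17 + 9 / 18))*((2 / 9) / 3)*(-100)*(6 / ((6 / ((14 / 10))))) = -66640 / 621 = -107.31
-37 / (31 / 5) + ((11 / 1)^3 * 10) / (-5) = -2667.97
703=703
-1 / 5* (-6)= 6 / 5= 1.20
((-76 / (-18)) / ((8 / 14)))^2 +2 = 18337 / 324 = 56.60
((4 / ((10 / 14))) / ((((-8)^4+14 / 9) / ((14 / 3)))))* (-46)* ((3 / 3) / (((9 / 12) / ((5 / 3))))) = -36064 / 55317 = -0.65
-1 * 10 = -10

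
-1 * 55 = -55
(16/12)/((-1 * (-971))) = 4/2913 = 0.00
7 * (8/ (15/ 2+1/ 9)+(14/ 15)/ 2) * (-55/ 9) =-240163/ 3699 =-64.93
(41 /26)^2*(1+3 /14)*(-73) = -2086121 /9464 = -220.43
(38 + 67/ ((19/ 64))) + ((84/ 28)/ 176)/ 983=866770137/ 3287152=263.68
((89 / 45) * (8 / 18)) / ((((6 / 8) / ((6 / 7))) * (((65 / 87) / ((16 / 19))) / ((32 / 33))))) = 42287104 / 38513475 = 1.10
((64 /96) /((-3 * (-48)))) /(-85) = -1 /18360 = -0.00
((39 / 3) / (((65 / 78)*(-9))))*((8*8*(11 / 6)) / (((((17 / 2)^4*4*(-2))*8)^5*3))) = 143 / 8778739838358756648387458160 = 0.00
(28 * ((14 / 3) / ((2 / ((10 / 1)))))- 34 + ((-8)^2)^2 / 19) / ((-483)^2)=47590 / 13297473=0.00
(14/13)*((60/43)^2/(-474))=-8400/1898923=-0.00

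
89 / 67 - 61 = -3998 / 67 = -59.67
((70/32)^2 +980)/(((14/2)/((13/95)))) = 93639/4864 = 19.25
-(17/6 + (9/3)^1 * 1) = -35/6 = -5.83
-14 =-14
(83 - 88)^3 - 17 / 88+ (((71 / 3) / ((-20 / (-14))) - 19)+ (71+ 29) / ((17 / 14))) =-45.27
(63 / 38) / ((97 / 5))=315 / 3686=0.09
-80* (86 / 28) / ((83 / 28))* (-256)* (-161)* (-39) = 11059077120 / 83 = 133241893.01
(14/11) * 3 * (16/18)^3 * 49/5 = 351232/13365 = 26.28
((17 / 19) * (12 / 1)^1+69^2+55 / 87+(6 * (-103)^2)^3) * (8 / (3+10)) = 3410671875031800944 / 21489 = 158717105264637.77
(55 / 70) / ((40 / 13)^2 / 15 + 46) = 5577 / 330988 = 0.02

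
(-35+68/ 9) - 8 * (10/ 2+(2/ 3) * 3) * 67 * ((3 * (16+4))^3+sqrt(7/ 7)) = -7293922015/ 9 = -810435779.44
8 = 8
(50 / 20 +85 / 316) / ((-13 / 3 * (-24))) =0.03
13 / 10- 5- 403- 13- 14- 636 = -10697 / 10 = -1069.70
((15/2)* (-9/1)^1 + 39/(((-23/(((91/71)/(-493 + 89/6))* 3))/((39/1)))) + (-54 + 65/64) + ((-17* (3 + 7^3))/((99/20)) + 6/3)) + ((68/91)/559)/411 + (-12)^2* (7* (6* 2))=2232120507985011874915/206873884306305216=10789.76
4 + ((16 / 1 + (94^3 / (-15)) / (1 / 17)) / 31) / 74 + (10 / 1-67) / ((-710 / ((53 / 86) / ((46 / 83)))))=-785271781477 / 1932988632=-406.25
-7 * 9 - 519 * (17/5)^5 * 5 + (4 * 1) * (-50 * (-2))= -736695158/625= -1178712.25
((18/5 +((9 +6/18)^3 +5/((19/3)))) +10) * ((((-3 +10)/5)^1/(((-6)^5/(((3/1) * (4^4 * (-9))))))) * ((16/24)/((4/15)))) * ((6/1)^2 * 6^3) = 1901624704/95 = 20017102.15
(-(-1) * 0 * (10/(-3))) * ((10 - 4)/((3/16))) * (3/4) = 0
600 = 600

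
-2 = -2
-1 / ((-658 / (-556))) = -0.84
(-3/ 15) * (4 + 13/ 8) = -9/ 8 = -1.12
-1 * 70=-70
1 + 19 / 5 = 24 / 5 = 4.80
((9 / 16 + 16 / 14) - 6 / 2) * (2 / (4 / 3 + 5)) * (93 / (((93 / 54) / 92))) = -270135 / 133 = -2031.09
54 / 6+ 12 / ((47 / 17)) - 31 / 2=-203 / 94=-2.16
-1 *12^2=-144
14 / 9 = 1.56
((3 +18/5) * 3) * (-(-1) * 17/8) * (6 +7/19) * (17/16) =3461931/12160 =284.70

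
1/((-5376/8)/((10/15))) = -0.00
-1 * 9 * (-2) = 18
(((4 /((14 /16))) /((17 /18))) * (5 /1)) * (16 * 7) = 46080 /17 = 2710.59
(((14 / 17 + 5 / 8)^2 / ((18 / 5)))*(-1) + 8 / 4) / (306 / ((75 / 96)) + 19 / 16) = 11795275 / 3269914776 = 0.00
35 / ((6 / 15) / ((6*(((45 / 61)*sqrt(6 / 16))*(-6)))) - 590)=-127016859375 / 2141141340029+4323375*sqrt(6) / 4282282680058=-0.06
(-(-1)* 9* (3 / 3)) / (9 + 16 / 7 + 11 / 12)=756 / 1025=0.74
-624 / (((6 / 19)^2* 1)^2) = -1694173 / 27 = -62747.15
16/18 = 8/9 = 0.89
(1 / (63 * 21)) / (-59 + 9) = -1 / 66150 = -0.00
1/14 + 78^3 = 6643729/14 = 474552.07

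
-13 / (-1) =13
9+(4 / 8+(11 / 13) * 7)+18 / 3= 557 / 26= 21.42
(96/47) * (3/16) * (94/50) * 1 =18/25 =0.72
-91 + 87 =-4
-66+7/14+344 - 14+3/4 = 265.25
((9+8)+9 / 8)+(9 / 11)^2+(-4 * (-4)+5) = 38521 / 968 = 39.79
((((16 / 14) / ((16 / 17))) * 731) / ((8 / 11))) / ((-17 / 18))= -72369 / 56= -1292.30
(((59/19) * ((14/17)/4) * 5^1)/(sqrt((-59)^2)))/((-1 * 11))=-35/7106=-0.00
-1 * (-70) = 70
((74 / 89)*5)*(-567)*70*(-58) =851747400 / 89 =9570195.51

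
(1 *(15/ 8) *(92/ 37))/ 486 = 115/ 11988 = 0.01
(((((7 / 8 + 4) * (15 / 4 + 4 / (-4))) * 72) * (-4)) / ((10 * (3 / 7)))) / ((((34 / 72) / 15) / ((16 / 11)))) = -707616 / 17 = -41624.47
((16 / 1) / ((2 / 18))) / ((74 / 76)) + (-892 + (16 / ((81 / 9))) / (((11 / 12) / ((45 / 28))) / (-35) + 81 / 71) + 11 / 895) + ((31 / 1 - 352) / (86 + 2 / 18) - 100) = -117047408941014 / 138314235275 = -846.24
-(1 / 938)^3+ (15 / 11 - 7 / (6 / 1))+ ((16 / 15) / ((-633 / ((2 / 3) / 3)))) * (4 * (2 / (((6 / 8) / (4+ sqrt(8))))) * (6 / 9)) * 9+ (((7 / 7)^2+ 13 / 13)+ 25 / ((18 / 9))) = 11327248905444931 / 775780178148360 - 4096 * sqrt(2) / 85455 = 14.53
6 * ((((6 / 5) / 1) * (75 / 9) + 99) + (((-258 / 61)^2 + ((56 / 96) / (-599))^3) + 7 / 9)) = 176425308971736689 / 230320516054752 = 766.00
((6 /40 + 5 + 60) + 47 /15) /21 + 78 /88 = 14338 /3465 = 4.14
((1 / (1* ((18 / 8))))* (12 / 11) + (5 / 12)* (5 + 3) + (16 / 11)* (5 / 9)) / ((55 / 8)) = 3664 / 5445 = 0.67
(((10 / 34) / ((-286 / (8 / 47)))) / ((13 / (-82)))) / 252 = 0.00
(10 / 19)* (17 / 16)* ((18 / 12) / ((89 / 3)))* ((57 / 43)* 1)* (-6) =-6885 / 30616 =-0.22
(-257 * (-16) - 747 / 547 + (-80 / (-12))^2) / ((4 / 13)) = 265920889 / 19692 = 13504.01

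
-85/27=-3.15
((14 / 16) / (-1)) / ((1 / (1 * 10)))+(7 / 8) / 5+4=-183 / 40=-4.58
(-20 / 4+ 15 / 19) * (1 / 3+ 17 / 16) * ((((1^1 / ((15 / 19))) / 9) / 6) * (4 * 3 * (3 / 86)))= -67 / 1161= -0.06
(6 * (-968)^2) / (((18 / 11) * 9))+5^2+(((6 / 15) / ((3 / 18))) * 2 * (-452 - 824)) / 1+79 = 50723512 / 135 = 375729.72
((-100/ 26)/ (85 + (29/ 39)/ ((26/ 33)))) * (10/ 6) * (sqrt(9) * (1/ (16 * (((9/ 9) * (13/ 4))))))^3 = -375/ 26182832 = -0.00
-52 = -52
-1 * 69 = -69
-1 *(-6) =6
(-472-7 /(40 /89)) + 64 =-16943 /40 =-423.58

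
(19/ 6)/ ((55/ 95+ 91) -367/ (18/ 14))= -1083/ 66302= -0.02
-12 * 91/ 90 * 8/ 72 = -182/ 135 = -1.35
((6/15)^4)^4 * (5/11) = 65536/335693359375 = 0.00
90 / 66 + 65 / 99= 200 / 99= 2.02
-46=-46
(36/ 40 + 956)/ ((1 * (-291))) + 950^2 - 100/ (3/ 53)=2621124431/ 2910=900730.05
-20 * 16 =-320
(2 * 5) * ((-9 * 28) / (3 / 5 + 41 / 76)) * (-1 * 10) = 9576000 / 433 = 22115.47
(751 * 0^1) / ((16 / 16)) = 0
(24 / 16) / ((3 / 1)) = 1 / 2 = 0.50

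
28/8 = 7/2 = 3.50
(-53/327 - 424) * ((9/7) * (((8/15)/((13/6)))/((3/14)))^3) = -222702764032/269407125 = -826.64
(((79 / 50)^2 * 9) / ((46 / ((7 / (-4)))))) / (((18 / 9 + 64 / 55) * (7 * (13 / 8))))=-205953 / 8671000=-0.02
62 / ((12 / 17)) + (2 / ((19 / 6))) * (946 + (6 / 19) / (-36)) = 1484363 / 2166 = 685.30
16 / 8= 2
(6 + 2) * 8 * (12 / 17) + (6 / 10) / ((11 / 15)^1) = 8601 / 187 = 45.99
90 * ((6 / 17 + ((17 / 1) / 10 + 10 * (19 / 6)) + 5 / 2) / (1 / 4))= 221664 / 17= 13039.06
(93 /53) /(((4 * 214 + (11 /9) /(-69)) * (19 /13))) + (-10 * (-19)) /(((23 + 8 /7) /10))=7119430084841 /90463326395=78.70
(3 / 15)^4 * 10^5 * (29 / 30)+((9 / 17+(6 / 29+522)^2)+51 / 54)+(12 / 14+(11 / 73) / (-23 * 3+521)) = 8109273095313199 / 29719860156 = 272857.04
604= 604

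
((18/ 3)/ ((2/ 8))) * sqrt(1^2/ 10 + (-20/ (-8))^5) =237.29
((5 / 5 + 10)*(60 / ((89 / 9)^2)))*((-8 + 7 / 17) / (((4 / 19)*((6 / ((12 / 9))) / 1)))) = -7279470 / 134657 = -54.06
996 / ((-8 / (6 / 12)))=-249 / 4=-62.25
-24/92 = -6/23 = -0.26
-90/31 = -2.90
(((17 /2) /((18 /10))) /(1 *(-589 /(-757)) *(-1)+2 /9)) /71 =-64345 /537754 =-0.12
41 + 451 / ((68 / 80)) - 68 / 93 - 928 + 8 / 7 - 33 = -4305064 / 11067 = -389.00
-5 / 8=-0.62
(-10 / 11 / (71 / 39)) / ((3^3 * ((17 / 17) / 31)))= -4030 / 7029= -0.57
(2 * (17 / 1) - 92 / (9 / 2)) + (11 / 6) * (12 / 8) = 587 / 36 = 16.31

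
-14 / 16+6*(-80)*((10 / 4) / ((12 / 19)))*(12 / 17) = -182519 / 136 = -1342.05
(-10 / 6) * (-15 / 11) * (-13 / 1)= -325 / 11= -29.55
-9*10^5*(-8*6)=43200000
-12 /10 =-6 /5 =-1.20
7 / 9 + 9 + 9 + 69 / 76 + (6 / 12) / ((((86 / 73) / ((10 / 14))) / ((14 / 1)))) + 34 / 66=7908743 / 323532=24.45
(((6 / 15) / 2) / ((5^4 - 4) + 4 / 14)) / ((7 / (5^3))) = 25 / 4349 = 0.01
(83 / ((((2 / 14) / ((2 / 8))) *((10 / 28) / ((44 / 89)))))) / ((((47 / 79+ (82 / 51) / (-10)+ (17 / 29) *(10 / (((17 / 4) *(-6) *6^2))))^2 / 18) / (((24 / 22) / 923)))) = 9714120199809091920 / 415548013690710667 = 23.38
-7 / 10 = -0.70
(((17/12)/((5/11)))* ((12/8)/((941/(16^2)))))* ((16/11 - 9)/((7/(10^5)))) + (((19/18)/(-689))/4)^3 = -137094.28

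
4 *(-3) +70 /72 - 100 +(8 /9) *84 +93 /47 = -58175 /1692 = -34.38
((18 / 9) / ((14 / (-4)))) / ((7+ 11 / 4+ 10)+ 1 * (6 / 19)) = -304 / 10675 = -0.03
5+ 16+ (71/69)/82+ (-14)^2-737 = -2942089/5658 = -519.99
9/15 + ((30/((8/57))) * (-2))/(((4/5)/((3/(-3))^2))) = -21351/40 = -533.78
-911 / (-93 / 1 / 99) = 30063 / 31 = 969.77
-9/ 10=-0.90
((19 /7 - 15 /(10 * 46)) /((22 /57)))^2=80084601 /1658944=48.27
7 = 7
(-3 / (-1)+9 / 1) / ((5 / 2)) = 24 / 5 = 4.80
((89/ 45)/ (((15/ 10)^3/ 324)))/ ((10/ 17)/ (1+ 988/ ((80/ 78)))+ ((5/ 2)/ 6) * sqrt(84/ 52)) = -388440406016/ 940566798635+ 306141462493312 * sqrt(273)/ 14108501979525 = 358.11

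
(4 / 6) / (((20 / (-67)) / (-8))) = 268 / 15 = 17.87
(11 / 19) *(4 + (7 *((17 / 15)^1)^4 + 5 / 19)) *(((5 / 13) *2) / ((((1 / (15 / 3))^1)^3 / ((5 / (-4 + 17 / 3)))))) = 334596196 / 126711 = 2640.62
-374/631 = -0.59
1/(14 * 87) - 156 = -156.00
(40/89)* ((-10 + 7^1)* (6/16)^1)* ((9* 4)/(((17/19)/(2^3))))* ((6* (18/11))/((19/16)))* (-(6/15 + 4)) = 8957952/1513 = 5920.66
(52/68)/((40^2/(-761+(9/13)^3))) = -417797/1149200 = -0.36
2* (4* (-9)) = -72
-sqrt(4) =-2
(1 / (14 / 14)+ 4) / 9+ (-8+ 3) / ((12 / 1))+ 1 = 41 / 36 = 1.14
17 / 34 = 1 / 2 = 0.50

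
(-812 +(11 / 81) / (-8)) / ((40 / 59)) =-31045033 / 25920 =-1197.73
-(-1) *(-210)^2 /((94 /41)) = 904050 /47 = 19235.11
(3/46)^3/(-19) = -27/1849384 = -0.00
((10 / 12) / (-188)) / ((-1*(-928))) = -5 / 1046784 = -0.00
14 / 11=1.27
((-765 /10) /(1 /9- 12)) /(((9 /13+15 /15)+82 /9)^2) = 18849753 /341906944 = 0.06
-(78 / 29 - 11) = 241 / 29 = 8.31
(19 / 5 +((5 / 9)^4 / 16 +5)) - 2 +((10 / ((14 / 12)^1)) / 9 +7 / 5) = 33649187 / 3674160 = 9.16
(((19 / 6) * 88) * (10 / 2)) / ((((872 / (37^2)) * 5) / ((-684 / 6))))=-5436299 / 109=-49874.30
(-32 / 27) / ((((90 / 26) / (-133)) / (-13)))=-719264 / 1215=-591.99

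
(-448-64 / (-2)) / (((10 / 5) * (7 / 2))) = -416 / 7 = -59.43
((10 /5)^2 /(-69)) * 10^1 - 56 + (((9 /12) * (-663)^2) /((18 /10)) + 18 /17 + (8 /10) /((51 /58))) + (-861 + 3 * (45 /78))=55579515457 /304980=182239.87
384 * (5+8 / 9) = 6784 / 3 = 2261.33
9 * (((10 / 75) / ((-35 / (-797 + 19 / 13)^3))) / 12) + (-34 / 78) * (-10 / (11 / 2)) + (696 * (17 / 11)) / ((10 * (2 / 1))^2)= 36503002763327 / 25375350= 1438522.14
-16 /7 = -2.29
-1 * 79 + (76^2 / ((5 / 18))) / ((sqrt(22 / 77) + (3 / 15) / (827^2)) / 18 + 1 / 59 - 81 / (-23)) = 3545347374875315430829436821 / 611531493703531022718053 - 8059793829351889123702080 * sqrt(14) / 611531493703531022718053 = 5748.18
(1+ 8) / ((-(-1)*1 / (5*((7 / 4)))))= 315 / 4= 78.75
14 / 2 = 7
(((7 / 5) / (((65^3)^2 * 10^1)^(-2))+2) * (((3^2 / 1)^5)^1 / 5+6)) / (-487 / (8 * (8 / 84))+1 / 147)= -14720677405238444434405580.00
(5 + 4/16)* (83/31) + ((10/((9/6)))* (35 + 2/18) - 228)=67397/3348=20.13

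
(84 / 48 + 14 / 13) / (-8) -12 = -5139 / 416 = -12.35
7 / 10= 0.70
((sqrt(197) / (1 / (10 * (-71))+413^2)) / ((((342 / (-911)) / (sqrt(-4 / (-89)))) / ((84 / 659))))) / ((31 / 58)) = -0.00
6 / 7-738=-5160 / 7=-737.14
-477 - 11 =-488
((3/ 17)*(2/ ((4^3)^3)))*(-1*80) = -15/ 139264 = -0.00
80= 80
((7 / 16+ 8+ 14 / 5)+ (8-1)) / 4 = 1459 / 320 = 4.56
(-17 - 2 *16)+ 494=445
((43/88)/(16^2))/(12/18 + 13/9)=387/428032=0.00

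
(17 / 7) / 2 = 1.21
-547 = -547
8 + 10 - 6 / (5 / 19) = -24 / 5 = -4.80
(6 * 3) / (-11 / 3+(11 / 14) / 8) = -6048 / 1199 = -5.04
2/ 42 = 1/ 21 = 0.05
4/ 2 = 2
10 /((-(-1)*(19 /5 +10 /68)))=2.53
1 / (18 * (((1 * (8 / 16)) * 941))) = 1 / 8469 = 0.00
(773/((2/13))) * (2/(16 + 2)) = 10049/18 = 558.28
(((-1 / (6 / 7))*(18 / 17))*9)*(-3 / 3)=189 / 17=11.12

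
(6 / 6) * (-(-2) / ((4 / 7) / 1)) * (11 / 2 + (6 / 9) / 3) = 721 / 36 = 20.03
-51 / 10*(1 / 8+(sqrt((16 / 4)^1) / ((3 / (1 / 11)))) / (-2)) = -85 / 176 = -0.48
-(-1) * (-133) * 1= -133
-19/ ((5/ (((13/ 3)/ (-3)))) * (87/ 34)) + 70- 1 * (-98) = 666118/ 3915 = 170.15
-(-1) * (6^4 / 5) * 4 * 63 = 326592 / 5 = 65318.40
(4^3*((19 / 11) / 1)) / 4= 304 / 11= 27.64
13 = 13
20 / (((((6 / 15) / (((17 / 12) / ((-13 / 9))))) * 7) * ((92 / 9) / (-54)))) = 309825 / 8372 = 37.01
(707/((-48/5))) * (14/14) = -3535/48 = -73.65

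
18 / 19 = 0.95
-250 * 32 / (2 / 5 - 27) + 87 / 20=811571 / 2660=305.10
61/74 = 0.82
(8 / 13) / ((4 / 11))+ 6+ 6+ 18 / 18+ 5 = 19.69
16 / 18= 8 / 9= 0.89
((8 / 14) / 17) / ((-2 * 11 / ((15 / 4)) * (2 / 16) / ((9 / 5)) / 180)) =-14.85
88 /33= 8 /3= 2.67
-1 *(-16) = 16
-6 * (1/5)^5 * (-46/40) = 69/31250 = 0.00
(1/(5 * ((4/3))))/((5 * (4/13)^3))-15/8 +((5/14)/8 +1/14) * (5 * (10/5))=14137/44800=0.32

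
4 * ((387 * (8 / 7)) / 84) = 1032 / 49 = 21.06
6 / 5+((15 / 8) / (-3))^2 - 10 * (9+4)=-41091 / 320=-128.41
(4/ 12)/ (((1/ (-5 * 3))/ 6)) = -30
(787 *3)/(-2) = -2361/2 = -1180.50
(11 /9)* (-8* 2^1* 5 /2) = -440 /9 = -48.89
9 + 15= 24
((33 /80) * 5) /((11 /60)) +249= 1041 /4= 260.25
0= 0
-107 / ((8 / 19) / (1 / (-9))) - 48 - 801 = -820.76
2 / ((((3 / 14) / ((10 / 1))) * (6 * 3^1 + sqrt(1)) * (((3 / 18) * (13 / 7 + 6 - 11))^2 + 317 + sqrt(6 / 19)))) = 575902488 / 37196272087 - 1815156 * sqrt(114) / 706729169653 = 0.02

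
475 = 475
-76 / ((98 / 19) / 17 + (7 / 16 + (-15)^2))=-392768 / 1166629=-0.34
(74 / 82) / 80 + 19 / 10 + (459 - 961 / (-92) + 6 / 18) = 106752941 / 226320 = 471.69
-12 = -12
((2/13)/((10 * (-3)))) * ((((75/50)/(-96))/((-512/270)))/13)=-9/2768896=-0.00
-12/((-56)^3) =3/43904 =0.00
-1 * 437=-437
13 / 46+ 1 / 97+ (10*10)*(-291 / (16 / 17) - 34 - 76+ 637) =21781.54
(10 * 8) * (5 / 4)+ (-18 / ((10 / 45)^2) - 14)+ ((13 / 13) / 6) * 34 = -1637 / 6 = -272.83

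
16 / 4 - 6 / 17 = 62 / 17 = 3.65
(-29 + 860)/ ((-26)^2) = 831/ 676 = 1.23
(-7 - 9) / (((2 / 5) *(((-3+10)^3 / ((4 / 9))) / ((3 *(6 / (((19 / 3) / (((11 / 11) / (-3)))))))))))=320 / 6517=0.05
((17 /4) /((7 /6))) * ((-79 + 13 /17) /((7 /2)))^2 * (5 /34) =541500 /2023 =267.67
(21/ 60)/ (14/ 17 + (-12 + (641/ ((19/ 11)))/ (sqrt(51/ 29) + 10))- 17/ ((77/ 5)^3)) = 733590712293036059*sqrt(1479)/ 10976127185766975264840 + 9984744314142106047/ 731741812384465017656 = 0.02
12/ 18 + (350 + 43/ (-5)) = 5131/ 15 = 342.07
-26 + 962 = 936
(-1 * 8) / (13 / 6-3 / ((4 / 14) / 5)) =24 / 151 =0.16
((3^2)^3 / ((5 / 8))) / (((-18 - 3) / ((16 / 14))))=-63.48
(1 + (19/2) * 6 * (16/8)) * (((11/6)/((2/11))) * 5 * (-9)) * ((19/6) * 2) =-1321925/4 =-330481.25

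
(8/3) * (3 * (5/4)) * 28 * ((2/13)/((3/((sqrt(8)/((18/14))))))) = 31.59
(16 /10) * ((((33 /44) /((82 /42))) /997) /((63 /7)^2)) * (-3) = -0.00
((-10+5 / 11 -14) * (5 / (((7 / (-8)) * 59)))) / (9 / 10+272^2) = 14800 / 480162001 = 0.00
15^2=225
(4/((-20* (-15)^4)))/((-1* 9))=1/2278125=0.00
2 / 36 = 1 / 18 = 0.06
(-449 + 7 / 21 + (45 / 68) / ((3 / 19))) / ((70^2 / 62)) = -2810863 / 499800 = -5.62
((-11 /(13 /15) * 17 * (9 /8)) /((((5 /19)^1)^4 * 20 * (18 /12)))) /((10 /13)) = -219330243 /100000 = -2193.30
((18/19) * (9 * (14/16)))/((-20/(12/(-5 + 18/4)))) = 8.95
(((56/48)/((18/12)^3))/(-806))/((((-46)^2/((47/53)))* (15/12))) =-658/4576058955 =-0.00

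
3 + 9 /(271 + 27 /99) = 9051 /2984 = 3.03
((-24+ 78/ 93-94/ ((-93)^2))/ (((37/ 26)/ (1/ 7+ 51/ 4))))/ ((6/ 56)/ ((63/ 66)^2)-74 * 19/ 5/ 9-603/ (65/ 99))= 748914759320/ 3387344680843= 0.22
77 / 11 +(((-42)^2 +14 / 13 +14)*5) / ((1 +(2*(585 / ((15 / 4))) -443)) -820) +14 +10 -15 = 8196 / 1235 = 6.64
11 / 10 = 1.10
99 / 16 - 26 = -317 / 16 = -19.81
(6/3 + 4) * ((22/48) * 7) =77/4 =19.25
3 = 3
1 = 1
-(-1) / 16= 1 / 16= 0.06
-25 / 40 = -5 / 8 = -0.62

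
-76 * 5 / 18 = -21.11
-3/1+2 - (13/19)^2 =-530/361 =-1.47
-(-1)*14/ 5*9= 126/ 5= 25.20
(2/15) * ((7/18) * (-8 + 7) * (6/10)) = -7/225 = -0.03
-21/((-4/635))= 13335/4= 3333.75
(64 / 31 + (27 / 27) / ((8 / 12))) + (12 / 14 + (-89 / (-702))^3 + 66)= 5286763575125 / 75070804536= 70.42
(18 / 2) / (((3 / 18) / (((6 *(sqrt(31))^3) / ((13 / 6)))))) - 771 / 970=-771 / 970 + 60264 *sqrt(31) / 13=25809.65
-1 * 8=-8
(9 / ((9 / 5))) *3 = 15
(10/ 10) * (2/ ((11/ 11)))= 2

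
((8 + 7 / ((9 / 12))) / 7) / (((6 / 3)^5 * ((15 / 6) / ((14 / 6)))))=13 / 180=0.07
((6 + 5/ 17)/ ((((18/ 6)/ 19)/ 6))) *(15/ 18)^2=50825/ 306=166.09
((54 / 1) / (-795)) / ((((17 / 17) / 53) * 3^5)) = -2 / 135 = -0.01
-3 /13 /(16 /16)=-3 /13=-0.23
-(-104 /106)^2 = -2704 /2809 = -0.96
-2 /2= -1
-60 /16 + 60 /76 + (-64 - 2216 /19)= -13953 /76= -183.59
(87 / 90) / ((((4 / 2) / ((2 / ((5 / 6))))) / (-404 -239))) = -18647 / 25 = -745.88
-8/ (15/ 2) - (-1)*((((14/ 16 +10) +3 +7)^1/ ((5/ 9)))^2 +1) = 1411.81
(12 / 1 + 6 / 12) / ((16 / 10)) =125 / 16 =7.81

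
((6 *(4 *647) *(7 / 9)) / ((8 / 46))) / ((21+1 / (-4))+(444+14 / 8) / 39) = 2708342 / 1255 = 2158.04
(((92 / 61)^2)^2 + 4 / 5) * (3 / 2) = 620369766 / 69229205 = 8.96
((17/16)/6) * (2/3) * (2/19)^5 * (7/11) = 0.00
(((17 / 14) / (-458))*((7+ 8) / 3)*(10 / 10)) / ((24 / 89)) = -0.05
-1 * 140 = -140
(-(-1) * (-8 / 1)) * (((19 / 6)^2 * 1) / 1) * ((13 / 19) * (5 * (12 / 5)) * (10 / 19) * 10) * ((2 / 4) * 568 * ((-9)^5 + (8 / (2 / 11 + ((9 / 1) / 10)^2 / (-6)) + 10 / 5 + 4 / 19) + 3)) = 340296944665600 / 5871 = 57962347924.65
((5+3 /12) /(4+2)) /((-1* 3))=-7 /24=-0.29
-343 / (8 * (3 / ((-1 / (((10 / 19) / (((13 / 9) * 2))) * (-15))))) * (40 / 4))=-84721 / 162000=-0.52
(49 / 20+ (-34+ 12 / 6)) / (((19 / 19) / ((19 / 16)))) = -11229 / 320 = -35.09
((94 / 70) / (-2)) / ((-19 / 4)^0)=-47 / 70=-0.67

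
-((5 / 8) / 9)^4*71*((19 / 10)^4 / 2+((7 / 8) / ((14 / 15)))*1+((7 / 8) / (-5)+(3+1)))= -16015541 / 859963392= -0.02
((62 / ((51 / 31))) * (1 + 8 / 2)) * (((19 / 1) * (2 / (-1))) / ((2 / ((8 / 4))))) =-365180 / 51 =-7160.39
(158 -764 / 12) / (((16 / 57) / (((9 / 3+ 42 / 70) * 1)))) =48393 / 40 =1209.82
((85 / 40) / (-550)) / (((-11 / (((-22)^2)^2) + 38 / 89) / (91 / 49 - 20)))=23250271 / 141602825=0.16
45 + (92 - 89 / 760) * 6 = 596.30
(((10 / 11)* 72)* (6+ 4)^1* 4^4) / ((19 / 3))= 5529600 / 209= 26457.42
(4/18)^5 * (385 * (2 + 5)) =1.46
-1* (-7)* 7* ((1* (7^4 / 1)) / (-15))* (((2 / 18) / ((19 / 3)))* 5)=-117649 / 171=-688.01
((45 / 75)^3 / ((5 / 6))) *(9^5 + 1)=382644 / 25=15305.76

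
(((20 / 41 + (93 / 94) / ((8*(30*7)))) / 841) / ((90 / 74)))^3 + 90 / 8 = 8409104216070641003623261041827 / 747475930310157040767488000000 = 11.25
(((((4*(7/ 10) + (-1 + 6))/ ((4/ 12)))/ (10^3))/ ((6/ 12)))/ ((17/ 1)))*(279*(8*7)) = 457002/ 10625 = 43.01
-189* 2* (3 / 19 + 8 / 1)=-3083.68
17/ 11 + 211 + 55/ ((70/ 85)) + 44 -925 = -92657/ 154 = -601.67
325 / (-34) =-325 / 34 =-9.56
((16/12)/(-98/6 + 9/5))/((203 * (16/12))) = -15/44254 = -0.00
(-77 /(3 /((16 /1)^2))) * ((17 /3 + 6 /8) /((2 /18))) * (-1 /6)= 189728 /3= 63242.67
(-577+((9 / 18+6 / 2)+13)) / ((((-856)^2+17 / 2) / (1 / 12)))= -59 / 925572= -0.00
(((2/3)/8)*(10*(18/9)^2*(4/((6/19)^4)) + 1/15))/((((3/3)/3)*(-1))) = -6516077/1620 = -4022.27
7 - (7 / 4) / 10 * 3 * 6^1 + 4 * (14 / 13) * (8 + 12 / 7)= 11881 / 260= 45.70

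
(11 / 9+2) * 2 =58 / 9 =6.44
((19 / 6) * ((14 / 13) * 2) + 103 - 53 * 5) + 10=-5662 / 39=-145.18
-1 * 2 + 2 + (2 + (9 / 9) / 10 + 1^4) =31 / 10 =3.10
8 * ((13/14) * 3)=156/7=22.29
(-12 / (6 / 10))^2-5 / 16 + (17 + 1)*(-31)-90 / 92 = -58619 / 368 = -159.29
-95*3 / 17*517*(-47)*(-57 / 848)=-394737255 / 14416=-27381.89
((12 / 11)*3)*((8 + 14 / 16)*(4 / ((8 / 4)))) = 639 / 11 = 58.09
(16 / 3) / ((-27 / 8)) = -128 / 81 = -1.58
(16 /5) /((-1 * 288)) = -1 /90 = -0.01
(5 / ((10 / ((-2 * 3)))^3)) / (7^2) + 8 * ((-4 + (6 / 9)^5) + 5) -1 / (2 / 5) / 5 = 5079203 / 595350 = 8.53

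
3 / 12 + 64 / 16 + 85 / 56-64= -3261 / 56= -58.23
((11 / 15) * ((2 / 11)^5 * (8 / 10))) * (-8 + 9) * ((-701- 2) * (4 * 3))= -359936 / 366025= -0.98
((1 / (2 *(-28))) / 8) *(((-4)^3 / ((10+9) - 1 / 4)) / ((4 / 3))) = 1 / 175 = 0.01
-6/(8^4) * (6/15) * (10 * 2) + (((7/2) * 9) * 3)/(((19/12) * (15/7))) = 27.84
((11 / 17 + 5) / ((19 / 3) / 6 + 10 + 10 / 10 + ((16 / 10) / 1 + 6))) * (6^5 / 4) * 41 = 688642560 / 30073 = 22899.03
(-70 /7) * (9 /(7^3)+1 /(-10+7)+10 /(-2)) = 54610 /1029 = 53.07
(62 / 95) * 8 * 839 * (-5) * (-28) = 11652032 / 19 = 613264.84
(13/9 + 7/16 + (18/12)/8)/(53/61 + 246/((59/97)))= 536251/105027048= 0.01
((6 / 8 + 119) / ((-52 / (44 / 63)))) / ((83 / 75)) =-131725 / 90636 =-1.45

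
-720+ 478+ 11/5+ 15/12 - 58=-5931/20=-296.55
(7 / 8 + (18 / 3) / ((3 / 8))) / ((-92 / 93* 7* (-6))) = 4185 / 10304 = 0.41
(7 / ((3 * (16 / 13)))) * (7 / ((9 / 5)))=3185 / 432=7.37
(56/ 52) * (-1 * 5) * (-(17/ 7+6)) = 590/ 13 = 45.38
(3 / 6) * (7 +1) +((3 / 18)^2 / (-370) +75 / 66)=752569 / 146520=5.14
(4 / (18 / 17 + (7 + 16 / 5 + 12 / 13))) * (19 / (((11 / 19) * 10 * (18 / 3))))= 79781 / 444213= 0.18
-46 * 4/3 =-184/3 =-61.33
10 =10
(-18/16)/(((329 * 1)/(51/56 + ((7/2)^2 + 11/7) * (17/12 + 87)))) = -1232739/294784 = -4.18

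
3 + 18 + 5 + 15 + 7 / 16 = 663 / 16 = 41.44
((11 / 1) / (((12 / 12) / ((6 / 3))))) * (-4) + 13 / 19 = -1659 / 19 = -87.32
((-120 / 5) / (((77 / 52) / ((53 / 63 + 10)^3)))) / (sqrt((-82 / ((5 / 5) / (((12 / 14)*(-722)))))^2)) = -16567823324 / 40710402117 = -0.41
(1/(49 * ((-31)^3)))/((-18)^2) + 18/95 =8513314393/44931382020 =0.19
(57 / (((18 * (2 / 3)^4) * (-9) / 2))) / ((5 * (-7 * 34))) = 0.00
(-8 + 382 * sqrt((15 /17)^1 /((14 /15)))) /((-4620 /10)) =4 /231-955 * sqrt(238) /18326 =-0.79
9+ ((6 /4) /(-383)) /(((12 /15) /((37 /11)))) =8.98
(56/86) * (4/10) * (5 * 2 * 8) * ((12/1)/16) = 672/43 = 15.63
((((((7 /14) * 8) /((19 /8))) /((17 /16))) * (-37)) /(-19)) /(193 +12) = 18944 /1258085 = 0.02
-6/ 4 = -3/ 2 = -1.50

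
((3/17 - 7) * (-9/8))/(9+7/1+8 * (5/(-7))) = 203/272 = 0.75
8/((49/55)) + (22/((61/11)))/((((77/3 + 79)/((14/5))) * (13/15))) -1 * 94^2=-53848923470/6100549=-8826.90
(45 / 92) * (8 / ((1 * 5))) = 0.78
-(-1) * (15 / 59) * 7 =105 / 59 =1.78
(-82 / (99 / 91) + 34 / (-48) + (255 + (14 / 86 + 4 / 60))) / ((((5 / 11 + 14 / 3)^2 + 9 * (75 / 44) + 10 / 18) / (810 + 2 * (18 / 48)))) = 362737535347 / 105200360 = 3448.06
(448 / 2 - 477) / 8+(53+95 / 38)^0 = -245 / 8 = -30.62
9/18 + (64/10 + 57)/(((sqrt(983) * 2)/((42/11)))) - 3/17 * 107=-625/34 + 6657 * sqrt(983)/54065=-14.52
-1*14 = -14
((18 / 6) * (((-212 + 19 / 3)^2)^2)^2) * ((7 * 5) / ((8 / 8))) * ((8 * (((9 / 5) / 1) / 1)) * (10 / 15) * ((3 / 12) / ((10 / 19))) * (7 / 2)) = 19553792094756644653199971 / 3645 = 5364552015022399081810.69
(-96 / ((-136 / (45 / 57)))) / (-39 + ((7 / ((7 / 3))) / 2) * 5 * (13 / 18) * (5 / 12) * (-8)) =-3240 / 331721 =-0.01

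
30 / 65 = 6 / 13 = 0.46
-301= -301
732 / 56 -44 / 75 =13109 / 1050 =12.48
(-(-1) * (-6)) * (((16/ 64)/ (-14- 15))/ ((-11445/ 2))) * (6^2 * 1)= -36/ 110635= -0.00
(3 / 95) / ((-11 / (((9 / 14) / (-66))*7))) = 9 / 45980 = 0.00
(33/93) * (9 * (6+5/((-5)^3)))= 14751/775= 19.03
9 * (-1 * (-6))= 54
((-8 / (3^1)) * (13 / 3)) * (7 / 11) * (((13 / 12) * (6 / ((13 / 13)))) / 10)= -2366 / 495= -4.78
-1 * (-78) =78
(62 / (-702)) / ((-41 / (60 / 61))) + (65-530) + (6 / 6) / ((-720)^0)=-135773668 / 292617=-464.00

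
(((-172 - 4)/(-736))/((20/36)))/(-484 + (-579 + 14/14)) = -11/27140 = -0.00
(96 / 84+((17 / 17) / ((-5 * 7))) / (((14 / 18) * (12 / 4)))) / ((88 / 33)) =831 / 1960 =0.42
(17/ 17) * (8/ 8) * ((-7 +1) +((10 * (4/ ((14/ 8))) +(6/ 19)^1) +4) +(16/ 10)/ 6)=42772/ 1995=21.44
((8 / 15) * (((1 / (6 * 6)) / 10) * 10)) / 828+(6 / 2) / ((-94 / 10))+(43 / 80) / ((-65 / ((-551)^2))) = -3429721241329 / 1365951600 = -2510.87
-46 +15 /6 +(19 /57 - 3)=-277 /6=-46.17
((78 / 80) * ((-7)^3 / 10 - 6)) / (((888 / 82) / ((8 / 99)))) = -214799 / 732600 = -0.29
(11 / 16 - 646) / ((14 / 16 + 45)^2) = -41300 / 134689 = -0.31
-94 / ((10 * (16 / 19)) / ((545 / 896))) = -6.79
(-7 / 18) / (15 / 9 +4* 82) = -7 / 5934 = -0.00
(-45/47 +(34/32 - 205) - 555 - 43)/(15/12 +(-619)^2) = -201259/96046004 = -0.00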